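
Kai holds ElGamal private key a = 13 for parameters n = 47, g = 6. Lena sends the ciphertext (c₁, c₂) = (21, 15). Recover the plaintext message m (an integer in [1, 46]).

Shared mask s = c₁^a mod n = 21^13 mod 47.
21^1 ≡ 21 (mod 47)
21^2 = (21^1)^2 ≡ 21^2 = 441 ≡ 18 (mod 47)
21^4 = (21^2)^2 ≡ 18^2 = 324 ≡ 42 (mod 47)
21^8 = (21^4)^2 ≡ 42^2 = 1764 ≡ 25 (mod 47)
21^13 = 21^8 · 21^4 · 21^1 ≡ 25 · 42 · 21 ≡ 7 (mod 47).
So s = 7; s⁻¹ ≡ 27 (mod 47).
m = c₂ · s⁻¹ mod 47 = 15 · 27 mod 47 = 29.

29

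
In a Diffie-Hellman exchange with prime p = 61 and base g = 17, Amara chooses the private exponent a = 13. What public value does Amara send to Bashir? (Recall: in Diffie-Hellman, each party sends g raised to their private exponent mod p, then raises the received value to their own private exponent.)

Public value = 17^13 (mod 61).
17^1 ≡ 17 (mod 61)
17^2 = (17^1)^2 ≡ 17^2 = 289 ≡ 45 (mod 61)
17^4 = (17^2)^2 ≡ 45^2 = 2025 ≡ 12 (mod 61)
17^8 = (17^4)^2 ≡ 12^2 = 144 ≡ 22 (mod 61)
17^13 = 17^8 · 17^4 · 17^1 ≡ 22 · 12 · 17 ≡ 35 (mod 61).

35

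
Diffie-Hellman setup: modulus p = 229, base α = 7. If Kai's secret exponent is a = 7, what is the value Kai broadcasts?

59

Public value = 7^7 mod 229.
7^1 ≡ 7 (mod 229)
7^2 = (7^1)^2 ≡ 7^2 = 49 ≡ 49 (mod 229)
7^4 = (7^2)^2 ≡ 49^2 = 2401 ≡ 111 (mod 229)
7^7 = 7^4 · 7^2 · 7^1 ≡ 111 · 49 · 7 ≡ 59 (mod 229).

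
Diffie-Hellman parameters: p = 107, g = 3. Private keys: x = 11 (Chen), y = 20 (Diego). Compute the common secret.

Diego sends B = g^y mod p = 3^20 mod 107.
3^1 ≡ 3 (mod 107)
3^2 = (3^1)^2 ≡ 3^2 = 9 ≡ 9 (mod 107)
3^4 = (3^2)^2 ≡ 9^2 = 81 ≡ 81 (mod 107)
3^8 = (3^4)^2 ≡ 81^2 = 6561 ≡ 34 (mod 107)
3^16 = (3^8)^2 ≡ 34^2 = 1156 ≡ 86 (mod 107)
3^20 = 3^16 · 3^4 ≡ 86 · 81 ≡ 11 (mod 107).
So B = 11. Chen then computes K = B^x mod p = 11^11 mod 107.
11^1 ≡ 11 (mod 107)
11^2 = (11^1)^2 ≡ 11^2 = 121 ≡ 14 (mod 107)
11^4 = (11^2)^2 ≡ 14^2 = 196 ≡ 89 (mod 107)
11^8 = (11^4)^2 ≡ 89^2 = 7921 ≡ 3 (mod 107)
11^11 = 11^8 · 11^2 · 11^1 ≡ 3 · 14 · 11 ≡ 34 (mod 107).

34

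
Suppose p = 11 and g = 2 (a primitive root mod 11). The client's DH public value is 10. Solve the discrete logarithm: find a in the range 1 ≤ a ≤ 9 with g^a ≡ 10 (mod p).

Try successive powers of 2 modulo 11:
2^1 ≡ 2
2^2 ≡ 4
2^3 ≡ 8
2^4 ≡ 5
2^5 ≡ 10
Found: a = 5.

5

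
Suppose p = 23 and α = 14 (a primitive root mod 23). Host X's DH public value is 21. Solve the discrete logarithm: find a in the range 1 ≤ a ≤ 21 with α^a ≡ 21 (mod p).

9

Try successive powers of 14 modulo 23:
14^1 ≡ 14
14^2 ≡ 12
14^3 ≡ 7
14^4 ≡ 6
14^5 ≡ 15
14^6 ≡ 3
14^7 ≡ 19
14^8 ≡ 13
14^9 ≡ 21
Found: a = 9.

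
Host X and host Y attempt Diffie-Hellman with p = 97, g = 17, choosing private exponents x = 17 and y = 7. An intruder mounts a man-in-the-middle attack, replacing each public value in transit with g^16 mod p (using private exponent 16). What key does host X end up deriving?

36

Host X receives an intruder's public value M = 17^16 mod 97 instead of the honest one.
17^1 ≡ 17 (mod 97)
17^2 = (17^1)^2 ≡ 17^2 = 289 ≡ 95 (mod 97)
17^4 = (17^2)^2 ≡ 95^2 = 9025 ≡ 4 (mod 97)
17^8 = (17^4)^2 ≡ 4^2 = 16 ≡ 16 (mod 97)
17^16 = (17^8)^2 ≡ 16^2 = 256 ≡ 62 (mod 97)
So M = 62. Host X computes K = M^17 mod 97.
62^1 ≡ 62 (mod 97)
62^2 = (62^1)^2 ≡ 62^2 = 3844 ≡ 61 (mod 97)
62^4 = (62^2)^2 ≡ 61^2 = 3721 ≡ 35 (mod 97)
62^8 = (62^4)^2 ≡ 35^2 = 1225 ≡ 61 (mod 97)
62^16 = (62^8)^2 ≡ 61^2 = 3721 ≡ 35 (mod 97)
62^17 = 62^16 · 62^1 ≡ 35 · 62 ≡ 36 (mod 97).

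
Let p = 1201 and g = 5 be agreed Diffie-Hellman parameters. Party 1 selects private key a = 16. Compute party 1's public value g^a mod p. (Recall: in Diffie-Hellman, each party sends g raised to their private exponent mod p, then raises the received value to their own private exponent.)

Public value = 5^16 mod 1201.
5^1 ≡ 5 (mod 1201)
5^2 = (5^1)^2 ≡ 5^2 = 25 ≡ 25 (mod 1201)
5^4 = (5^2)^2 ≡ 25^2 = 625 ≡ 625 (mod 1201)
5^8 = (5^4)^2 ≡ 625^2 = 390625 ≡ 300 (mod 1201)
5^16 = (5^8)^2 ≡ 300^2 = 90000 ≡ 1126 (mod 1201)

1126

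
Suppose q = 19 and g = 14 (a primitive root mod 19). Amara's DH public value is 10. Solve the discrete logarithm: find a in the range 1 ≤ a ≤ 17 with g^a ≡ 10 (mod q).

Try successive powers of 14 modulo 19:
14^1 ≡ 14
14^2 ≡ 6
14^3 ≡ 8
14^4 ≡ 17
14^5 ≡ 10
Found: a = 5.

5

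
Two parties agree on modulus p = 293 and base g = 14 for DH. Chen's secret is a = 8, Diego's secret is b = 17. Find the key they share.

90

Diego sends B = g^b mod p = 14^17 mod 293.
14^1 ≡ 14 (mod 293)
14^2 = (14^1)^2 ≡ 14^2 = 196 ≡ 196 (mod 293)
14^4 = (14^2)^2 ≡ 196^2 = 38416 ≡ 33 (mod 293)
14^8 = (14^4)^2 ≡ 33^2 = 1089 ≡ 210 (mod 293)
14^16 = (14^8)^2 ≡ 210^2 = 44100 ≡ 150 (mod 293)
14^17 = 14^16 · 14^1 ≡ 150 · 14 ≡ 49 (mod 293).
So B = 49. Chen then computes K = B^a mod p = 49^8 mod 293.
49^1 ≡ 49 (mod 293)
49^2 = (49^1)^2 ≡ 49^2 = 2401 ≡ 57 (mod 293)
49^4 = (49^2)^2 ≡ 57^2 = 3249 ≡ 26 (mod 293)
49^8 = (49^4)^2 ≡ 26^2 = 676 ≡ 90 (mod 293)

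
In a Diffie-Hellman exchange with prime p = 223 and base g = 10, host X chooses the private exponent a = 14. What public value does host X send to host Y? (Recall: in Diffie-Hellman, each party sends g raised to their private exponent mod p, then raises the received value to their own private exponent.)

Public value = 10^14 mod 223.
10^1 ≡ 10 (mod 223)
10^2 = (10^1)^2 ≡ 10^2 = 100 ≡ 100 (mod 223)
10^4 = (10^2)^2 ≡ 100^2 = 10000 ≡ 188 (mod 223)
10^8 = (10^4)^2 ≡ 188^2 = 35344 ≡ 110 (mod 223)
10^14 = 10^8 · 10^4 · 10^2 ≡ 110 · 188 · 100 ≡ 121 (mod 223).

121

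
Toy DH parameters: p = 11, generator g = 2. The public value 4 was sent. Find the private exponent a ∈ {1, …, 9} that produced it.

Try successive powers of 2 modulo 11:
2^1 ≡ 2
2^2 ≡ 4
Found: a = 2.

2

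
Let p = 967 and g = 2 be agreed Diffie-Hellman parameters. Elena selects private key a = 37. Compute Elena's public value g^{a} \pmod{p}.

Public value = 2^{37} \pmod{967}.
2^1 ≡ 2 (mod 967)
2^2 = (2^1)^2 ≡ 2^2 = 4 ≡ 4 (mod 967)
2^4 = (2^2)^2 ≡ 4^2 = 16 ≡ 16 (mod 967)
2^8 = (2^4)^2 ≡ 16^2 = 256 ≡ 256 (mod 967)
2^16 = (2^8)^2 ≡ 256^2 = 65536 ≡ 747 (mod 967)
2^32 = (2^16)^2 ≡ 747^2 = 558009 ≡ 50 (mod 967)
2^37 = 2^32 · 2^4 · 2^1 ≡ 50 · 16 · 2 ≡ 633 (mod 967).

633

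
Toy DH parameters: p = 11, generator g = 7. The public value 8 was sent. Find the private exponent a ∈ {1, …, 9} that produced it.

9

Try successive powers of 7 modulo 11:
7^1 ≡ 7
7^2 ≡ 5
7^3 ≡ 2
7^4 ≡ 3
7^5 ≡ 10
7^6 ≡ 4
7^7 ≡ 6
7^8 ≡ 9
7^9 ≡ 8
Found: a = 9.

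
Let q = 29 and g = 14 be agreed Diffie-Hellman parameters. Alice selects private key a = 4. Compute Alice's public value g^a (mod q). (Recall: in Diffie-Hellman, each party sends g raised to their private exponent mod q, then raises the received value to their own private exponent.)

20

Public value = 14^4 (mod 29).
14^1 ≡ 14 (mod 29)
14^2 = (14^1)^2 ≡ 14^2 = 196 ≡ 22 (mod 29)
14^4 = (14^2)^2 ≡ 22^2 = 484 ≡ 20 (mod 29)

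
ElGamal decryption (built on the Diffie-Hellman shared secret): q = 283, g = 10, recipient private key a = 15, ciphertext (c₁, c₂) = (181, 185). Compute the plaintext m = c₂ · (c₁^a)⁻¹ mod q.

Shared mask s = c₁^a mod q = 181^15 mod 283.
181^1 ≡ 181 (mod 283)
181^2 = (181^1)^2 ≡ 181^2 = 32761 ≡ 216 (mod 283)
181^4 = (181^2)^2 ≡ 216^2 = 46656 ≡ 244 (mod 283)
181^8 = (181^4)^2 ≡ 244^2 = 59536 ≡ 106 (mod 283)
181^15 = 181^8 · 181^4 · 181^2 · 181^1 ≡ 106 · 244 · 216 · 181 ≡ 134 (mod 283).
So s = 134; s⁻¹ ≡ 264 (mod 283).
m = c₂ · s⁻¹ mod 283 = 185 · 264 mod 283 = 164.

164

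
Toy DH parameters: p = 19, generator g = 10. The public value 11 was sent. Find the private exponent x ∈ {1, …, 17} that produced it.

Try successive powers of 10 modulo 19:
10^1 ≡ 10
10^2 ≡ 5
10^3 ≡ 12
10^4 ≡ 6
10^5 ≡ 3
10^6 ≡ 11
Found: x = 6.

6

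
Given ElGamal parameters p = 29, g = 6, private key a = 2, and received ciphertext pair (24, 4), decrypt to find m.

28

Shared mask s = c₁^a mod p = 24^2 mod 29.
24^1 ≡ 24 (mod 29)
24^2 = (24^1)^2 ≡ 24^2 = 576 ≡ 25 (mod 29)
So s = 25; s⁻¹ ≡ 7 (mod 29).
m = c₂ · s⁻¹ mod 29 = 4 · 7 mod 29 = 28.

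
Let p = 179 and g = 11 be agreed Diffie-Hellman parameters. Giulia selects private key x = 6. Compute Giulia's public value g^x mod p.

Public value = 11^6 mod 179.
11^1 ≡ 11 (mod 179)
11^2 = (11^1)^2 ≡ 11^2 = 121 ≡ 121 (mod 179)
11^4 = (11^2)^2 ≡ 121^2 = 14641 ≡ 142 (mod 179)
11^6 = 11^4 · 11^2 ≡ 142 · 121 ≡ 177 (mod 179).

177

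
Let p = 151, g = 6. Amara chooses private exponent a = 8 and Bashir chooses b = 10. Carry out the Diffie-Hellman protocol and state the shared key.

Amara sends A = g^a mod p = 6^8 mod 151.
6^1 ≡ 6 (mod 151)
6^2 = (6^1)^2 ≡ 6^2 = 36 ≡ 36 (mod 151)
6^4 = (6^2)^2 ≡ 36^2 = 1296 ≡ 88 (mod 151)
6^8 = (6^4)^2 ≡ 88^2 = 7744 ≡ 43 (mod 151)
So A = 43. Bashir then computes K = A^b mod p = 43^10 mod 151.
43^1 ≡ 43 (mod 151)
43^2 = (43^1)^2 ≡ 43^2 = 1849 ≡ 37 (mod 151)
43^4 = (43^2)^2 ≡ 37^2 = 1369 ≡ 10 (mod 151)
43^8 = (43^4)^2 ≡ 10^2 = 100 ≡ 100 (mod 151)
43^10 = 43^8 · 43^2 ≡ 100 · 37 ≡ 76 (mod 151).

76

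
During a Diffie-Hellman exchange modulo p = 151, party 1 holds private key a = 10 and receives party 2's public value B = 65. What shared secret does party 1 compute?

59

Shared key K = 65^10 mod 151.
65^1 ≡ 65 (mod 151)
65^2 = (65^1)^2 ≡ 65^2 = 4225 ≡ 148 (mod 151)
65^4 = (65^2)^2 ≡ 148^2 = 21904 ≡ 9 (mod 151)
65^8 = (65^4)^2 ≡ 9^2 = 81 ≡ 81 (mod 151)
65^10 = 65^8 · 65^2 ≡ 81 · 148 ≡ 59 (mod 151).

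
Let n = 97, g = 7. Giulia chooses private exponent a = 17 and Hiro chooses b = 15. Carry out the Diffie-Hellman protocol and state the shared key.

78

Giulia sends A = g^a mod n = 7^17 mod 97.
7^1 ≡ 7 (mod 97)
7^2 = (7^1)^2 ≡ 7^2 = 49 ≡ 49 (mod 97)
7^4 = (7^2)^2 ≡ 49^2 = 2401 ≡ 73 (mod 97)
7^8 = (7^4)^2 ≡ 73^2 = 5329 ≡ 91 (mod 97)
7^16 = (7^8)^2 ≡ 91^2 = 8281 ≡ 36 (mod 97)
7^17 = 7^16 · 7^1 ≡ 36 · 7 ≡ 58 (mod 97).
So A = 58. Hiro then computes K = A^b mod n = 58^15 mod 97.
58^1 ≡ 58 (mod 97)
58^2 = (58^1)^2 ≡ 58^2 = 3364 ≡ 66 (mod 97)
58^4 = (58^2)^2 ≡ 66^2 = 4356 ≡ 88 (mod 97)
58^8 = (58^4)^2 ≡ 88^2 = 7744 ≡ 81 (mod 97)
58^15 = 58^8 · 58^4 · 58^2 · 58^1 ≡ 81 · 88 · 66 · 58 ≡ 78 (mod 97).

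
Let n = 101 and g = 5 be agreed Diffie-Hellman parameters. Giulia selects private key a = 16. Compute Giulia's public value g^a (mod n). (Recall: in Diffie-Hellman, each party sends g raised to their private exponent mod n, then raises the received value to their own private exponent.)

Public value = 5^16 (mod 101).
5^1 ≡ 5 (mod 101)
5^2 = (5^1)^2 ≡ 5^2 = 25 ≡ 25 (mod 101)
5^4 = (5^2)^2 ≡ 25^2 = 625 ≡ 19 (mod 101)
5^8 = (5^4)^2 ≡ 19^2 = 361 ≡ 58 (mod 101)
5^16 = (5^8)^2 ≡ 58^2 = 3364 ≡ 31 (mod 101)

31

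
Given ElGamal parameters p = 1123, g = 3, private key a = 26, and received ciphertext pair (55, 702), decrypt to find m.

636

Shared mask s = c₁^a mod p = 55^26 mod 1123.
55^1 ≡ 55 (mod 1123)
55^2 = (55^1)^2 ≡ 55^2 = 3025 ≡ 779 (mod 1123)
55^4 = (55^2)^2 ≡ 779^2 = 606841 ≡ 421 (mod 1123)
55^8 = (55^4)^2 ≡ 421^2 = 177241 ≡ 930 (mod 1123)
55^16 = (55^8)^2 ≡ 930^2 = 864900 ≡ 190 (mod 1123)
55^26 = 55^16 · 55^8 · 55^2 ≡ 190 · 930 · 779 ≡ 944 (mod 1123).
So s = 944; s⁻¹ ≡ 596 (mod 1123).
m = c₂ · s⁻¹ mod 1123 = 702 · 596 mod 1123 = 636.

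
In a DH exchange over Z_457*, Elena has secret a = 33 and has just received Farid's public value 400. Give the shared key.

Shared key K = 400^33 mod 457.
400^1 ≡ 400 (mod 457)
400^2 = (400^1)^2 ≡ 400^2 = 160000 ≡ 50 (mod 457)
400^4 = (400^2)^2 ≡ 50^2 = 2500 ≡ 215 (mod 457)
400^8 = (400^4)^2 ≡ 215^2 = 46225 ≡ 68 (mod 457)
400^16 = (400^8)^2 ≡ 68^2 = 4624 ≡ 54 (mod 457)
400^32 = (400^16)^2 ≡ 54^2 = 2916 ≡ 174 (mod 457)
400^33 = 400^32 · 400^1 ≡ 174 · 400 ≡ 136 (mod 457).

136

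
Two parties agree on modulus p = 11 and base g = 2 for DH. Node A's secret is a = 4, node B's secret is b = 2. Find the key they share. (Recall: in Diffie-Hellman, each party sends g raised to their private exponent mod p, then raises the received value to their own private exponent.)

Node B sends B = g^b mod p = 2^2 mod 11.
2^1 ≡ 2 (mod 11)
2^2 = (2^1)^2 ≡ 2^2 = 4 ≡ 4 (mod 11)
So B = 4. Node A then computes K = B^a mod p = 4^4 mod 11.
4^1 ≡ 4 (mod 11)
4^2 = (4^1)^2 ≡ 4^2 = 16 ≡ 5 (mod 11)
4^4 = (4^2)^2 ≡ 5^2 = 25 ≡ 3 (mod 11)

3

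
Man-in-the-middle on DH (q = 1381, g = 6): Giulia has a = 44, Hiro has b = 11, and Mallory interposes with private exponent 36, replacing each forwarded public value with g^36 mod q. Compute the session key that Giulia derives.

Giulia receives Mallory's public value M = 6^36 mod 1381 instead of the honest one.
6^1 ≡ 6 (mod 1381)
6^2 = (6^1)^2 ≡ 6^2 = 36 ≡ 36 (mod 1381)
6^4 = (6^2)^2 ≡ 36^2 = 1296 ≡ 1296 (mod 1381)
6^8 = (6^4)^2 ≡ 1296^2 = 1679616 ≡ 320 (mod 1381)
6^16 = (6^8)^2 ≡ 320^2 = 102400 ≡ 206 (mod 1381)
6^32 = (6^16)^2 ≡ 206^2 = 42436 ≡ 1006 (mod 1381)
6^36 = 6^32 · 6^4 ≡ 1006 · 1296 ≡ 112 (mod 1381).
So M = 112. Giulia computes K = M^44 mod 1381.
112^1 ≡ 112 (mod 1381)
112^2 = (112^1)^2 ≡ 112^2 = 12544 ≡ 115 (mod 1381)
112^4 = (112^2)^2 ≡ 115^2 = 13225 ≡ 796 (mod 1381)
112^8 = (112^4)^2 ≡ 796^2 = 633616 ≡ 1118 (mod 1381)
112^16 = (112^8)^2 ≡ 1118^2 = 1249924 ≡ 119 (mod 1381)
112^32 = (112^16)^2 ≡ 119^2 = 14161 ≡ 351 (mod 1381)
112^44 = 112^32 · 112^8 · 112^4 ≡ 351 · 1118 · 796 ≡ 481 (mod 1381).

481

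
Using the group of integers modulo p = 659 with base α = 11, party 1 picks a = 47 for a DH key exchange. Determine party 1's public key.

410

Public value = 11^47 mod 659.
11^1 ≡ 11 (mod 659)
11^2 = (11^1)^2 ≡ 11^2 = 121 ≡ 121 (mod 659)
11^4 = (11^2)^2 ≡ 121^2 = 14641 ≡ 143 (mod 659)
11^8 = (11^4)^2 ≡ 143^2 = 20449 ≡ 20 (mod 659)
11^16 = (11^8)^2 ≡ 20^2 = 400 ≡ 400 (mod 659)
11^32 = (11^16)^2 ≡ 400^2 = 160000 ≡ 522 (mod 659)
11^47 = 11^32 · 11^8 · 11^4 · 11^2 · 11^1 ≡ 522 · 20 · 143 · 121 · 11 ≡ 410 (mod 659).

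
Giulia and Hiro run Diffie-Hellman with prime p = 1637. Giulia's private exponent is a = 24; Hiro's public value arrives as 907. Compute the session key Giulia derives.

775

Shared key K = 907^24 mod 1637.
907^1 ≡ 907 (mod 1637)
907^2 = (907^1)^2 ≡ 907^2 = 822649 ≡ 875 (mod 1637)
907^4 = (907^2)^2 ≡ 875^2 = 765625 ≡ 1146 (mod 1637)
907^8 = (907^4)^2 ≡ 1146^2 = 1313316 ≡ 442 (mod 1637)
907^16 = (907^8)^2 ≡ 442^2 = 195364 ≡ 561 (mod 1637)
907^24 = 907^16 · 907^8 ≡ 561 · 442 ≡ 775 (mod 1637).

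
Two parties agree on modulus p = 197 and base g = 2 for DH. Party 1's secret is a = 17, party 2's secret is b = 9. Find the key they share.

Party 1 sends A = g^a mod p = 2^17 mod 197.
2^1 ≡ 2 (mod 197)
2^2 = (2^1)^2 ≡ 2^2 = 4 ≡ 4 (mod 197)
2^4 = (2^2)^2 ≡ 4^2 = 16 ≡ 16 (mod 197)
2^8 = (2^4)^2 ≡ 16^2 = 256 ≡ 59 (mod 197)
2^16 = (2^8)^2 ≡ 59^2 = 3481 ≡ 132 (mod 197)
2^17 = 2^16 · 2^1 ≡ 132 · 2 ≡ 67 (mod 197).
So A = 67. Party 2 then computes K = A^b mod p = 67^9 mod 197.
67^1 ≡ 67 (mod 197)
67^2 = (67^1)^2 ≡ 67^2 = 4489 ≡ 155 (mod 197)
67^4 = (67^2)^2 ≡ 155^2 = 24025 ≡ 188 (mod 197)
67^8 = (67^4)^2 ≡ 188^2 = 35344 ≡ 81 (mod 197)
67^9 = 67^8 · 67^1 ≡ 81 · 67 ≡ 108 (mod 197).

108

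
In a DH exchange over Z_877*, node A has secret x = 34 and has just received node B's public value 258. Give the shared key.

811

Shared key K = 258^34 mod 877.
258^1 ≡ 258 (mod 877)
258^2 = (258^1)^2 ≡ 258^2 = 66564 ≡ 789 (mod 877)
258^4 = (258^2)^2 ≡ 789^2 = 622521 ≡ 728 (mod 877)
258^8 = (258^4)^2 ≡ 728^2 = 529984 ≡ 276 (mod 877)
258^16 = (258^8)^2 ≡ 276^2 = 76176 ≡ 754 (mod 877)
258^32 = (258^16)^2 ≡ 754^2 = 568516 ≡ 220 (mod 877)
258^34 = 258^32 · 258^2 ≡ 220 · 789 ≡ 811 (mod 877).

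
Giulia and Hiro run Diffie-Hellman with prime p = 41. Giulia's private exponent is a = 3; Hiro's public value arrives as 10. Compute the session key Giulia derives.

16

Shared key K = 10^3 mod 41.
10^1 ≡ 10 (mod 41)
10^2 = (10^1)^2 ≡ 10^2 = 100 ≡ 18 (mod 41)
10^3 = 10^2 · 10^1 ≡ 18 · 10 ≡ 16 (mod 41).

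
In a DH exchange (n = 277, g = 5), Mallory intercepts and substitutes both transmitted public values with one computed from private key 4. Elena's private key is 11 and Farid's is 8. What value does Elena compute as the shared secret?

49

Elena receives Mallory's public value M = 5^4 mod 277 instead of the honest one.
5^1 ≡ 5 (mod 277)
5^2 = (5^1)^2 ≡ 5^2 = 25 ≡ 25 (mod 277)
5^4 = (5^2)^2 ≡ 25^2 = 625 ≡ 71 (mod 277)
So M = 71. Elena computes K = M^11 mod 277.
71^1 ≡ 71 (mod 277)
71^2 = (71^1)^2 ≡ 71^2 = 5041 ≡ 55 (mod 277)
71^4 = (71^2)^2 ≡ 55^2 = 3025 ≡ 255 (mod 277)
71^8 = (71^4)^2 ≡ 255^2 = 65025 ≡ 207 (mod 277)
71^11 = 71^8 · 71^2 · 71^1 ≡ 207 · 55 · 71 ≡ 49 (mod 277).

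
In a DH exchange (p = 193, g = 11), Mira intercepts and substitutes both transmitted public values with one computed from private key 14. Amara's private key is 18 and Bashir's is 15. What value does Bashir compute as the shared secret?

42

Bashir receives Mira's public value M = 11^14 mod 193 instead of the honest one.
11^1 ≡ 11 (mod 193)
11^2 = (11^1)^2 ≡ 11^2 = 121 ≡ 121 (mod 193)
11^4 = (11^2)^2 ≡ 121^2 = 14641 ≡ 166 (mod 193)
11^8 = (11^4)^2 ≡ 166^2 = 27556 ≡ 150 (mod 193)
11^14 = 11^8 · 11^4 · 11^2 ≡ 150 · 166 · 121 ≡ 170 (mod 193).
So M = 170. Bashir computes K = M^15 mod 193.
170^1 ≡ 170 (mod 193)
170^2 = (170^1)^2 ≡ 170^2 = 28900 ≡ 143 (mod 193)
170^4 = (170^2)^2 ≡ 143^2 = 20449 ≡ 184 (mod 193)
170^8 = (170^4)^2 ≡ 184^2 = 33856 ≡ 81 (mod 193)
170^15 = 170^8 · 170^4 · 170^2 · 170^1 ≡ 81 · 184 · 143 · 170 ≡ 42 (mod 193).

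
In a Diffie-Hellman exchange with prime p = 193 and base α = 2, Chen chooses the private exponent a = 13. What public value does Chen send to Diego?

Public value = 2^{13} \pmod{193}.
2^1 ≡ 2 (mod 193)
2^2 = (2^1)^2 ≡ 2^2 = 4 ≡ 4 (mod 193)
2^4 = (2^2)^2 ≡ 4^2 = 16 ≡ 16 (mod 193)
2^8 = (2^4)^2 ≡ 16^2 = 256 ≡ 63 (mod 193)
2^13 = 2^8 · 2^4 · 2^1 ≡ 63 · 16 · 2 ≡ 86 (mod 193).

86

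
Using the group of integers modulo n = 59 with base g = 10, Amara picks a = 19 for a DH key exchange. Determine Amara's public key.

Public value = 10^19 mod 59.
10^1 ≡ 10 (mod 59)
10^2 = (10^1)^2 ≡ 10^2 = 100 ≡ 41 (mod 59)
10^4 = (10^2)^2 ≡ 41^2 = 1681 ≡ 29 (mod 59)
10^8 = (10^4)^2 ≡ 29^2 = 841 ≡ 15 (mod 59)
10^16 = (10^8)^2 ≡ 15^2 = 225 ≡ 48 (mod 59)
10^19 = 10^16 · 10^2 · 10^1 ≡ 48 · 41 · 10 ≡ 33 (mod 59).

33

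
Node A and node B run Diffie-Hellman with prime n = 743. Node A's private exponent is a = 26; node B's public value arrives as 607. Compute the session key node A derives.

Shared key K = 607^26 mod 743.
607^1 ≡ 607 (mod 743)
607^2 = (607^1)^2 ≡ 607^2 = 368449 ≡ 664 (mod 743)
607^4 = (607^2)^2 ≡ 664^2 = 440896 ≡ 297 (mod 743)
607^8 = (607^4)^2 ≡ 297^2 = 88209 ≡ 535 (mod 743)
607^16 = (607^8)^2 ≡ 535^2 = 286225 ≡ 170 (mod 743)
607^26 = 607^16 · 607^8 · 607^2 ≡ 170 · 535 · 664 ≡ 503 (mod 743).

503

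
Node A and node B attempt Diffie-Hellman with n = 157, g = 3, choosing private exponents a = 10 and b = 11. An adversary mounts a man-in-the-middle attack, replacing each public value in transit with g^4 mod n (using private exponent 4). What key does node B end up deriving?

Node B receives an adversary's public value M = 3^4 mod 157 instead of the honest one.
3^1 ≡ 3 (mod 157)
3^2 = (3^1)^2 ≡ 3^2 = 9 ≡ 9 (mod 157)
3^4 = (3^2)^2 ≡ 9^2 = 81 ≡ 81 (mod 157)
So M = 81. Node B computes K = M^11 mod 157.
81^1 ≡ 81 (mod 157)
81^2 = (81^1)^2 ≡ 81^2 = 6561 ≡ 124 (mod 157)
81^4 = (81^2)^2 ≡ 124^2 = 15376 ≡ 147 (mod 157)
81^8 = (81^4)^2 ≡ 147^2 = 21609 ≡ 100 (mod 157)
81^11 = 81^8 · 81^2 · 81^1 ≡ 100 · 124 · 81 ≡ 71 (mod 157).

71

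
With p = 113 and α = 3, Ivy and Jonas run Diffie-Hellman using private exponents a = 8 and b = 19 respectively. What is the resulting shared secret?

Jonas sends B = α^b mod p = 3^19 mod 113.
3^1 ≡ 3 (mod 113)
3^2 = (3^1)^2 ≡ 3^2 = 9 ≡ 9 (mod 113)
3^4 = (3^2)^2 ≡ 9^2 = 81 ≡ 81 (mod 113)
3^8 = (3^4)^2 ≡ 81^2 = 6561 ≡ 7 (mod 113)
3^16 = (3^8)^2 ≡ 7^2 = 49 ≡ 49 (mod 113)
3^19 = 3^16 · 3^2 · 3^1 ≡ 49 · 9 · 3 ≡ 80 (mod 113).
So B = 80. Ivy then computes K = B^a mod p = 80^8 mod 113.
80^1 ≡ 80 (mod 113)
80^2 = (80^1)^2 ≡ 80^2 = 6400 ≡ 72 (mod 113)
80^4 = (80^2)^2 ≡ 72^2 = 5184 ≡ 99 (mod 113)
80^8 = (80^4)^2 ≡ 99^2 = 9801 ≡ 83 (mod 113)

83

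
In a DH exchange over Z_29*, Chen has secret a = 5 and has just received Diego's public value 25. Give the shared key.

Shared key K = 25^5 mod 29.
25^1 ≡ 25 (mod 29)
25^2 = (25^1)^2 ≡ 25^2 = 625 ≡ 16 (mod 29)
25^4 = (25^2)^2 ≡ 16^2 = 256 ≡ 24 (mod 29)
25^5 = 25^4 · 25^1 ≡ 24 · 25 ≡ 20 (mod 29).

20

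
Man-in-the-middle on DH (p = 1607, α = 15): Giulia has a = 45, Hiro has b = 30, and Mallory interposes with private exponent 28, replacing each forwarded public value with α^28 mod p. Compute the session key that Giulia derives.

570

Giulia receives Mallory's public value M = 15^28 mod 1607 instead of the honest one.
15^1 ≡ 15 (mod 1607)
15^2 = (15^1)^2 ≡ 15^2 = 225 ≡ 225 (mod 1607)
15^4 = (15^2)^2 ≡ 225^2 = 50625 ≡ 808 (mod 1607)
15^8 = (15^4)^2 ≡ 808^2 = 652864 ≡ 422 (mod 1607)
15^16 = (15^8)^2 ≡ 422^2 = 178084 ≡ 1314 (mod 1607)
15^28 = 15^16 · 15^8 · 15^4 ≡ 1314 · 422 · 808 ≡ 1222 (mod 1607).
So M = 1222. Giulia computes K = M^45 mod 1607.
1222^1 ≡ 1222 (mod 1607)
1222^2 = (1222^1)^2 ≡ 1222^2 = 1493284 ≡ 381 (mod 1607)
1222^4 = (1222^2)^2 ≡ 381^2 = 145161 ≡ 531 (mod 1607)
1222^8 = (1222^4)^2 ≡ 531^2 = 281961 ≡ 736 (mod 1607)
1222^16 = (1222^8)^2 ≡ 736^2 = 541696 ≡ 137 (mod 1607)
1222^32 = (1222^16)^2 ≡ 137^2 = 18769 ≡ 1092 (mod 1607)
1222^45 = 1222^32 · 1222^8 · 1222^4 · 1222^1 ≡ 1092 · 736 · 531 · 1222 ≡ 570 (mod 1607).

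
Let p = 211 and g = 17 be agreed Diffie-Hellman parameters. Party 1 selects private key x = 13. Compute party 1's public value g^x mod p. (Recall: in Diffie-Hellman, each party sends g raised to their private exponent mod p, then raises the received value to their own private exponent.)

Public value = 17^13 mod 211.
17^1 ≡ 17 (mod 211)
17^2 = (17^1)^2 ≡ 17^2 = 289 ≡ 78 (mod 211)
17^4 = (17^2)^2 ≡ 78^2 = 6084 ≡ 176 (mod 211)
17^8 = (17^4)^2 ≡ 176^2 = 30976 ≡ 170 (mod 211)
17^13 = 17^8 · 17^4 · 17^1 ≡ 170 · 176 · 17 ≡ 130 (mod 211).

130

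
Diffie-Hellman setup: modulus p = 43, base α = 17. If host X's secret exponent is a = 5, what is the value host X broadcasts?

Public value = 17^5 mod 43.
17^1 ≡ 17 (mod 43)
17^2 = (17^1)^2 ≡ 17^2 = 289 ≡ 31 (mod 43)
17^4 = (17^2)^2 ≡ 31^2 = 961 ≡ 15 (mod 43)
17^5 = 17^4 · 17^1 ≡ 15 · 17 ≡ 40 (mod 43).

40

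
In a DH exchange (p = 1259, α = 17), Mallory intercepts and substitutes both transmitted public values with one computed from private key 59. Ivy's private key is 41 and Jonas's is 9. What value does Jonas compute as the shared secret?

Jonas receives Mallory's public value M = 17^59 mod 1259 instead of the honest one.
17^1 ≡ 17 (mod 1259)
17^2 = (17^1)^2 ≡ 17^2 = 289 ≡ 289 (mod 1259)
17^4 = (17^2)^2 ≡ 289^2 = 83521 ≡ 427 (mod 1259)
17^8 = (17^4)^2 ≡ 427^2 = 182329 ≡ 1033 (mod 1259)
17^16 = (17^8)^2 ≡ 1033^2 = 1067089 ≡ 716 (mod 1259)
17^32 = (17^16)^2 ≡ 716^2 = 512656 ≡ 243 (mod 1259)
17^59 = 17^32 · 17^16 · 17^8 · 17^2 · 17^1 ≡ 243 · 716 · 1033 · 289 · 17 ≡ 679 (mod 1259).
So M = 679. Jonas computes K = M^9 mod 1259.
679^1 ≡ 679 (mod 1259)
679^2 = (679^1)^2 ≡ 679^2 = 461041 ≡ 247 (mod 1259)
679^4 = (679^2)^2 ≡ 247^2 = 61009 ≡ 577 (mod 1259)
679^8 = (679^4)^2 ≡ 577^2 = 332929 ≡ 553 (mod 1259)
679^9 = 679^8 · 679^1 ≡ 553 · 679 ≡ 305 (mod 1259).

305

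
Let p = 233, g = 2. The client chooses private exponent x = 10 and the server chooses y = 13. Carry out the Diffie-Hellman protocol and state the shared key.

74

The server sends B = g^y mod p = 2^13 mod 233.
2^1 ≡ 2 (mod 233)
2^2 = (2^1)^2 ≡ 2^2 = 4 ≡ 4 (mod 233)
2^4 = (2^2)^2 ≡ 4^2 = 16 ≡ 16 (mod 233)
2^8 = (2^4)^2 ≡ 16^2 = 256 ≡ 23 (mod 233)
2^13 = 2^8 · 2^4 · 2^1 ≡ 23 · 16 · 2 ≡ 37 (mod 233).
So B = 37. The client then computes K = B^x mod p = 37^10 mod 233.
37^1 ≡ 37 (mod 233)
37^2 = (37^1)^2 ≡ 37^2 = 1369 ≡ 204 (mod 233)
37^4 = (37^2)^2 ≡ 204^2 = 41616 ≡ 142 (mod 233)
37^8 = (37^4)^2 ≡ 142^2 = 20164 ≡ 126 (mod 233)
37^10 = 37^8 · 37^2 ≡ 126 · 204 ≡ 74 (mod 233).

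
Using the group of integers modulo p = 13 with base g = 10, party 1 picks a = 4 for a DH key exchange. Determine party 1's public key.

Public value = 10^4 (mod 13).
10^1 ≡ 10 (mod 13)
10^2 = (10^1)^2 ≡ 10^2 = 100 ≡ 9 (mod 13)
10^4 = (10^2)^2 ≡ 9^2 = 81 ≡ 3 (mod 13)

3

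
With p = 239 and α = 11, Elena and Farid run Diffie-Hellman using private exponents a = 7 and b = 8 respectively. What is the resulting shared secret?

128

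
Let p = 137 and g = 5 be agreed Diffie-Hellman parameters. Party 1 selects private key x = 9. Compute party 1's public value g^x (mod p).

53

Public value = 5^9 (mod 137).
5^1 ≡ 5 (mod 137)
5^2 = (5^1)^2 ≡ 5^2 = 25 ≡ 25 (mod 137)
5^4 = (5^2)^2 ≡ 25^2 = 625 ≡ 77 (mod 137)
5^8 = (5^4)^2 ≡ 77^2 = 5929 ≡ 38 (mod 137)
5^9 = 5^8 · 5^1 ≡ 38 · 5 ≡ 53 (mod 137).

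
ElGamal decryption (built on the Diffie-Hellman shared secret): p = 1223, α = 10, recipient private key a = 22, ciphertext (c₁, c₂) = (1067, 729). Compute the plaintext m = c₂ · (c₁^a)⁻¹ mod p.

1185

Shared mask s = c₁^a mod p = 1067^22 mod 1223.
1067^1 ≡ 1067 (mod 1223)
1067^2 = (1067^1)^2 ≡ 1067^2 = 1138489 ≡ 1099 (mod 1223)
1067^4 = (1067^2)^2 ≡ 1099^2 = 1207801 ≡ 700 (mod 1223)
1067^8 = (1067^4)^2 ≡ 700^2 = 490000 ≡ 800 (mod 1223)
1067^16 = (1067^8)^2 ≡ 800^2 = 640000 ≡ 371 (mod 1223)
1067^22 = 1067^16 · 1067^4 · 1067^2 ≡ 371 · 700 · 1099 ≡ 13 (mod 1223).
So s = 13; s⁻¹ ≡ 1129 (mod 1223).
m = c₂ · s⁻¹ mod 1223 = 729 · 1129 mod 1223 = 1185.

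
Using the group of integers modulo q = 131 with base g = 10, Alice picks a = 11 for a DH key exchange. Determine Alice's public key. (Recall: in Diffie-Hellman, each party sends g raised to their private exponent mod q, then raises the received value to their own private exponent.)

82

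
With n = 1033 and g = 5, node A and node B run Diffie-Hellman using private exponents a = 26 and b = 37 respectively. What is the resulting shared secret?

Node A sends A = g^a mod n = 5^26 mod 1033.
5^1 ≡ 5 (mod 1033)
5^2 = (5^1)^2 ≡ 5^2 = 25 ≡ 25 (mod 1033)
5^4 = (5^2)^2 ≡ 25^2 = 625 ≡ 625 (mod 1033)
5^8 = (5^4)^2 ≡ 625^2 = 390625 ≡ 151 (mod 1033)
5^16 = (5^8)^2 ≡ 151^2 = 22801 ≡ 75 (mod 1033)
5^26 = 5^16 · 5^8 · 5^2 ≡ 75 · 151 · 25 ≡ 83 (mod 1033).
So A = 83. Node B then computes K = A^b mod n = 83^37 mod 1033.
83^1 ≡ 83 (mod 1033)
83^2 = (83^1)^2 ≡ 83^2 = 6889 ≡ 691 (mod 1033)
83^4 = (83^2)^2 ≡ 691^2 = 477481 ≡ 235 (mod 1033)
83^8 = (83^4)^2 ≡ 235^2 = 55225 ≡ 476 (mod 1033)
83^16 = (83^8)^2 ≡ 476^2 = 226576 ≡ 349 (mod 1033)
83^32 = (83^16)^2 ≡ 349^2 = 121801 ≡ 940 (mod 1033)
83^37 = 83^32 · 83^4 · 83^1 ≡ 940 · 235 · 83 ≡ 1016 (mod 1033).

1016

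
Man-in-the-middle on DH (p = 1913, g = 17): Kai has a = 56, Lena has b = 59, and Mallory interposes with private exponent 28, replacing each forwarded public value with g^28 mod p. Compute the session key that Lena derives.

739

Lena receives Mallory's public value M = 17^28 mod 1913 instead of the honest one.
17^1 ≡ 17 (mod 1913)
17^2 = (17^1)^2 ≡ 17^2 = 289 ≡ 289 (mod 1913)
17^4 = (17^2)^2 ≡ 289^2 = 83521 ≡ 1262 (mod 1913)
17^8 = (17^4)^2 ≡ 1262^2 = 1592644 ≡ 1028 (mod 1913)
17^16 = (17^8)^2 ≡ 1028^2 = 1056784 ≡ 808 (mod 1913)
17^28 = 17^16 · 17^8 · 17^4 ≡ 808 · 1028 · 1262 ≡ 8 (mod 1913).
So M = 8. Lena computes K = M^59 mod 1913.
8^1 ≡ 8 (mod 1913)
8^2 = (8^1)^2 ≡ 8^2 = 64 ≡ 64 (mod 1913)
8^4 = (8^2)^2 ≡ 64^2 = 4096 ≡ 270 (mod 1913)
8^8 = (8^4)^2 ≡ 270^2 = 72900 ≡ 206 (mod 1913)
8^16 = (8^8)^2 ≡ 206^2 = 42436 ≡ 350 (mod 1913)
8^32 = (8^16)^2 ≡ 350^2 = 122500 ≡ 68 (mod 1913)
8^59 = 8^32 · 8^16 · 8^8 · 8^2 · 8^1 ≡ 68 · 350 · 206 · 64 · 8 ≡ 739 (mod 1913).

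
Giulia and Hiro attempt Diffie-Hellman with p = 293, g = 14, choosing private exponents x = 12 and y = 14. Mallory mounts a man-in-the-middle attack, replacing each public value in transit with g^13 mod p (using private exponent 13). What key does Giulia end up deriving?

140

Giulia receives Mallory's public value M = 14^13 mod 293 instead of the honest one.
14^1 ≡ 14 (mod 293)
14^2 = (14^1)^2 ≡ 14^2 = 196 ≡ 196 (mod 293)
14^4 = (14^2)^2 ≡ 196^2 = 38416 ≡ 33 (mod 293)
14^8 = (14^4)^2 ≡ 33^2 = 1089 ≡ 210 (mod 293)
14^13 = 14^8 · 14^4 · 14^1 ≡ 210 · 33 · 14 ≡ 37 (mod 293).
So M = 37. Giulia computes K = M^12 mod 293.
37^1 ≡ 37 (mod 293)
37^2 = (37^1)^2 ≡ 37^2 = 1369 ≡ 197 (mod 293)
37^4 = (37^2)^2 ≡ 197^2 = 38809 ≡ 133 (mod 293)
37^8 = (37^4)^2 ≡ 133^2 = 17689 ≡ 109 (mod 293)
37^12 = 37^8 · 37^4 ≡ 109 · 133 ≡ 140 (mod 293).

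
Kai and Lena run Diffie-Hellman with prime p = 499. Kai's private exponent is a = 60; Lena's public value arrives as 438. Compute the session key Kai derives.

263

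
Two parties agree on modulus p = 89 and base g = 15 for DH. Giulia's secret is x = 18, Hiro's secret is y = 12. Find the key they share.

39

Giulia sends A = g^x mod p = 15^18 mod 89.
15^1 ≡ 15 (mod 89)
15^2 = (15^1)^2 ≡ 15^2 = 225 ≡ 47 (mod 89)
15^4 = (15^2)^2 ≡ 47^2 = 2209 ≡ 73 (mod 89)
15^8 = (15^4)^2 ≡ 73^2 = 5329 ≡ 78 (mod 89)
15^16 = (15^8)^2 ≡ 78^2 = 6084 ≡ 32 (mod 89)
15^18 = 15^16 · 15^2 ≡ 32 · 47 ≡ 80 (mod 89).
So A = 80. Hiro then computes K = A^y mod p = 80^12 mod 89.
80^1 ≡ 80 (mod 89)
80^2 = (80^1)^2 ≡ 80^2 = 6400 ≡ 81 (mod 89)
80^4 = (80^2)^2 ≡ 81^2 = 6561 ≡ 64 (mod 89)
80^8 = (80^4)^2 ≡ 64^2 = 4096 ≡ 2 (mod 89)
80^12 = 80^8 · 80^4 ≡ 2 · 64 ≡ 39 (mod 89).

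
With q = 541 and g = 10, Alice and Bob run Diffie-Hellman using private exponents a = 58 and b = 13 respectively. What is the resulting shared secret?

196

Bob sends B = g^b mod q = 10^13 mod 541.
10^1 ≡ 10 (mod 541)
10^2 = (10^1)^2 ≡ 10^2 = 100 ≡ 100 (mod 541)
10^4 = (10^2)^2 ≡ 100^2 = 10000 ≡ 262 (mod 541)
10^8 = (10^4)^2 ≡ 262^2 = 68644 ≡ 478 (mod 541)
10^13 = 10^8 · 10^4 · 10^1 ≡ 478 · 262 · 10 ≡ 486 (mod 541).
So B = 486. Alice then computes K = B^a mod q = 486^58 mod 541.
486^1 ≡ 486 (mod 541)
486^2 = (486^1)^2 ≡ 486^2 = 236196 ≡ 320 (mod 541)
486^4 = (486^2)^2 ≡ 320^2 = 102400 ≡ 151 (mod 541)
486^8 = (486^4)^2 ≡ 151^2 = 22801 ≡ 79 (mod 541)
486^16 = (486^8)^2 ≡ 79^2 = 6241 ≡ 290 (mod 541)
486^32 = (486^16)^2 ≡ 290^2 = 84100 ≡ 245 (mod 541)
486^58 = 486^32 · 486^16 · 486^8 · 486^2 ≡ 245 · 290 · 79 · 320 ≡ 196 (mod 541).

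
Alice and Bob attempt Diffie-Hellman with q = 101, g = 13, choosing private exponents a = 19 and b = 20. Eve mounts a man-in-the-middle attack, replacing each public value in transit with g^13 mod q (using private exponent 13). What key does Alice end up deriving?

4

Alice receives Eve's public value M = 13^13 mod 101 instead of the honest one.
13^1 ≡ 13 (mod 101)
13^2 = (13^1)^2 ≡ 13^2 = 169 ≡ 68 (mod 101)
13^4 = (13^2)^2 ≡ 68^2 = 4624 ≡ 79 (mod 101)
13^8 = (13^4)^2 ≡ 79^2 = 6241 ≡ 80 (mod 101)
13^13 = 13^8 · 13^4 · 13^1 ≡ 80 · 79 · 13 ≡ 47 (mod 101).
So M = 47. Alice computes K = M^19 mod 101.
47^1 ≡ 47 (mod 101)
47^2 = (47^1)^2 ≡ 47^2 = 2209 ≡ 88 (mod 101)
47^4 = (47^2)^2 ≡ 88^2 = 7744 ≡ 68 (mod 101)
47^8 = (47^4)^2 ≡ 68^2 = 4624 ≡ 79 (mod 101)
47^16 = (47^8)^2 ≡ 79^2 = 6241 ≡ 80 (mod 101)
47^19 = 47^16 · 47^2 · 47^1 ≡ 80 · 88 · 47 ≡ 4 (mod 101).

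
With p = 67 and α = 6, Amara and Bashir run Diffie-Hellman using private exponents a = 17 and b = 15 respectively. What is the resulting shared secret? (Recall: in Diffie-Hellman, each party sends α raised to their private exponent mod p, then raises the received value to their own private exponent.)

59

Bashir sends B = α^b mod p = 6^15 mod 67.
6^1 ≡ 6 (mod 67)
6^2 = (6^1)^2 ≡ 6^2 = 36 ≡ 36 (mod 67)
6^4 = (6^2)^2 ≡ 36^2 = 1296 ≡ 23 (mod 67)
6^8 = (6^4)^2 ≡ 23^2 = 529 ≡ 60 (mod 67)
6^15 = 6^8 · 6^4 · 6^2 · 6^1 ≡ 60 · 23 · 36 · 6 ≡ 64 (mod 67).
So B = 64. Amara then computes K = B^a mod p = 64^17 mod 67.
64^1 ≡ 64 (mod 67)
64^2 = (64^1)^2 ≡ 64^2 = 4096 ≡ 9 (mod 67)
64^4 = (64^2)^2 ≡ 9^2 = 81 ≡ 14 (mod 67)
64^8 = (64^4)^2 ≡ 14^2 = 196 ≡ 62 (mod 67)
64^16 = (64^8)^2 ≡ 62^2 = 3844 ≡ 25 (mod 67)
64^17 = 64^16 · 64^1 ≡ 25 · 64 ≡ 59 (mod 67).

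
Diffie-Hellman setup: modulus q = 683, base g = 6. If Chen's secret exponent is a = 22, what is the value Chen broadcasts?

347

Public value = 6^{22} \pmod{683}.
6^1 ≡ 6 (mod 683)
6^2 = (6^1)^2 ≡ 6^2 = 36 ≡ 36 (mod 683)
6^4 = (6^2)^2 ≡ 36^2 = 1296 ≡ 613 (mod 683)
6^8 = (6^4)^2 ≡ 613^2 = 375769 ≡ 119 (mod 683)
6^16 = (6^8)^2 ≡ 119^2 = 14161 ≡ 501 (mod 683)
6^22 = 6^16 · 6^4 · 6^2 ≡ 501 · 613 · 36 ≡ 347 (mod 683).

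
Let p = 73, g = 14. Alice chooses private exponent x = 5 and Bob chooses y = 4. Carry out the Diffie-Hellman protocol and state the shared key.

Bob sends B = g^y mod p = 14^4 mod 73.
14^1 ≡ 14 (mod 73)
14^2 = (14^1)^2 ≡ 14^2 = 196 ≡ 50 (mod 73)
14^4 = (14^2)^2 ≡ 50^2 = 2500 ≡ 18 (mod 73)
So B = 18. Alice then computes K = B^x mod p = 18^5 mod 73.
18^1 ≡ 18 (mod 73)
18^2 = (18^1)^2 ≡ 18^2 = 324 ≡ 32 (mod 73)
18^4 = (18^2)^2 ≡ 32^2 = 1024 ≡ 2 (mod 73)
18^5 = 18^4 · 18^1 ≡ 2 · 18 ≡ 36 (mod 73).

36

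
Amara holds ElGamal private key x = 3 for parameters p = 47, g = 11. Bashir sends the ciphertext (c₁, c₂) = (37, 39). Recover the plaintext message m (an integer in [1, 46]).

Shared mask s = c₁^x mod p = 37^3 mod 47.
37^1 ≡ 37 (mod 47)
37^2 = (37^1)^2 ≡ 37^2 = 1369 ≡ 6 (mod 47)
37^3 = 37^2 · 37^1 ≡ 6 · 37 ≡ 34 (mod 47).
So s = 34; s⁻¹ ≡ 18 (mod 47).
m = c₂ · s⁻¹ mod 47 = 39 · 18 mod 47 = 44.

44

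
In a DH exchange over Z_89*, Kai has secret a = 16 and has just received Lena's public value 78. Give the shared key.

39

Shared key K = 78^16 mod 89.
78^1 ≡ 78 (mod 89)
78^2 = (78^1)^2 ≡ 78^2 = 6084 ≡ 32 (mod 89)
78^4 = (78^2)^2 ≡ 32^2 = 1024 ≡ 45 (mod 89)
78^8 = (78^4)^2 ≡ 45^2 = 2025 ≡ 67 (mod 89)
78^16 = (78^8)^2 ≡ 67^2 = 4489 ≡ 39 (mod 89)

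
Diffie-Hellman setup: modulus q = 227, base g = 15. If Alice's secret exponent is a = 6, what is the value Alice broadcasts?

Public value = 15^6 (mod 227).
15^1 ≡ 15 (mod 227)
15^2 = (15^1)^2 ≡ 15^2 = 225 ≡ 225 (mod 227)
15^4 = (15^2)^2 ≡ 225^2 = 50625 ≡ 4 (mod 227)
15^6 = 15^4 · 15^2 ≡ 4 · 225 ≡ 219 (mod 227).

219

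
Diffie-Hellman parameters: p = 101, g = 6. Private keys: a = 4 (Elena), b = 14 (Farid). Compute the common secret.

95

Farid sends B = g^b mod p = 6^14 mod 101.
6^1 ≡ 6 (mod 101)
6^2 = (6^1)^2 ≡ 6^2 = 36 ≡ 36 (mod 101)
6^4 = (6^2)^2 ≡ 36^2 = 1296 ≡ 84 (mod 101)
6^8 = (6^4)^2 ≡ 84^2 = 7056 ≡ 87 (mod 101)
6^14 = 6^8 · 6^4 · 6^2 ≡ 87 · 84 · 36 ≡ 84 (mod 101).
So B = 84. Elena then computes K = B^a mod p = 84^4 mod 101.
84^1 ≡ 84 (mod 101)
84^2 = (84^1)^2 ≡ 84^2 = 7056 ≡ 87 (mod 101)
84^4 = (84^2)^2 ≡ 87^2 = 7569 ≡ 95 (mod 101)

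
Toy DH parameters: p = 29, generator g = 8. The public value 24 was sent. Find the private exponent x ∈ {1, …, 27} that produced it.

12

Try successive powers of 8 modulo 29:
8^1 ≡ 8
8^2 ≡ 6
8^3 ≡ 19
8^4 ≡ 7
8^5 ≡ 27
8^6 ≡ 13
8^7 ≡ 17
8^8 ≡ 20
8^9 ≡ 15
8^10 ≡ 4
8^11 ≡ 3
8^12 ≡ 24
Found: x = 12.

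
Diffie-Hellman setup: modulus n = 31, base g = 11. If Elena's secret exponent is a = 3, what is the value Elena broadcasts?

29

Public value = 11^3 mod 31.
11^1 ≡ 11 (mod 31)
11^2 = (11^1)^2 ≡ 11^2 = 121 ≡ 28 (mod 31)
11^3 = 11^2 · 11^1 ≡ 28 · 11 ≡ 29 (mod 31).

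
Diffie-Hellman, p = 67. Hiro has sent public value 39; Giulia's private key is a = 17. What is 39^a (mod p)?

21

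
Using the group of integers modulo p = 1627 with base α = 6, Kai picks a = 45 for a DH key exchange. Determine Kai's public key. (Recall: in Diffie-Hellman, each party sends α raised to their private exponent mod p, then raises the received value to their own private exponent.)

563

Public value = 6^45 mod 1627.
6^1 ≡ 6 (mod 1627)
6^2 = (6^1)^2 ≡ 6^2 = 36 ≡ 36 (mod 1627)
6^4 = (6^2)^2 ≡ 36^2 = 1296 ≡ 1296 (mod 1627)
6^8 = (6^4)^2 ≡ 1296^2 = 1679616 ≡ 552 (mod 1627)
6^16 = (6^8)^2 ≡ 552^2 = 304704 ≡ 455 (mod 1627)
6^32 = (6^16)^2 ≡ 455^2 = 207025 ≡ 396 (mod 1627)
6^45 = 6^32 · 6^8 · 6^4 · 6^1 ≡ 396 · 552 · 1296 · 6 ≡ 563 (mod 1627).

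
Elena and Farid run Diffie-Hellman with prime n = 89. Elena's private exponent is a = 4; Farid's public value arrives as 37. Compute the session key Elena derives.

Shared key K = 37^4 mod 89.
37^1 ≡ 37 (mod 89)
37^2 = (37^1)^2 ≡ 37^2 = 1369 ≡ 34 (mod 89)
37^4 = (37^2)^2 ≡ 34^2 = 1156 ≡ 88 (mod 89)

88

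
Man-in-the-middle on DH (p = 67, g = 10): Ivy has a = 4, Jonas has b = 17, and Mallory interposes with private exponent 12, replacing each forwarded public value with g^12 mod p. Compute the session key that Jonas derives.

25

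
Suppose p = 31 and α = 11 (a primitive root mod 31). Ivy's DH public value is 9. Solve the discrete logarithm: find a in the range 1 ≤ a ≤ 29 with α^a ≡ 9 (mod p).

Try successive powers of 11 modulo 31:
11^1 ≡ 11
11^2 ≡ 28
11^3 ≡ 29
11^4 ≡ 9
Found: a = 4.

4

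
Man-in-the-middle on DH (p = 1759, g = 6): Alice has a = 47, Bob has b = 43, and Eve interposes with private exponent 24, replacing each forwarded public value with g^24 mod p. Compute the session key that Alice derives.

Alice receives Eve's public value M = 6^24 mod 1759 instead of the honest one.
6^1 ≡ 6 (mod 1759)
6^2 = (6^1)^2 ≡ 6^2 = 36 ≡ 36 (mod 1759)
6^4 = (6^2)^2 ≡ 36^2 = 1296 ≡ 1296 (mod 1759)
6^8 = (6^4)^2 ≡ 1296^2 = 1679616 ≡ 1530 (mod 1759)
6^16 = (6^8)^2 ≡ 1530^2 = 2340900 ≡ 1430 (mod 1759)
6^24 = 6^16 · 6^8 ≡ 1430 · 1530 ≡ 1463 (mod 1759).
So M = 1463. Alice computes K = M^47 mod 1759.
1463^1 ≡ 1463 (mod 1759)
1463^2 = (1463^1)^2 ≡ 1463^2 = 2140369 ≡ 1425 (mod 1759)
1463^4 = (1463^2)^2 ≡ 1425^2 = 2030625 ≡ 739 (mod 1759)
1463^8 = (1463^4)^2 ≡ 739^2 = 546121 ≡ 831 (mod 1759)
1463^16 = (1463^8)^2 ≡ 831^2 = 690561 ≡ 1033 (mod 1759)
1463^32 = (1463^16)^2 ≡ 1033^2 = 1067089 ≡ 1135 (mod 1759)
1463^47 = 1463^32 · 1463^8 · 1463^4 · 1463^2 · 1463^1 ≡ 1135 · 831 · 739 · 1425 · 1463 ≡ 799 (mod 1759).

799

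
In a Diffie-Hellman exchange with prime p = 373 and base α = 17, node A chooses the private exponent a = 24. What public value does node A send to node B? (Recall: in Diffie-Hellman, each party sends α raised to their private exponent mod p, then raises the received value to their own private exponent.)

163

Public value = 17^24 mod 373.
17^1 ≡ 17 (mod 373)
17^2 = (17^1)^2 ≡ 17^2 = 289 ≡ 289 (mod 373)
17^4 = (17^2)^2 ≡ 289^2 = 83521 ≡ 342 (mod 373)
17^8 = (17^4)^2 ≡ 342^2 = 116964 ≡ 215 (mod 373)
17^16 = (17^8)^2 ≡ 215^2 = 46225 ≡ 346 (mod 373)
17^24 = 17^16 · 17^8 ≡ 346 · 215 ≡ 163 (mod 373).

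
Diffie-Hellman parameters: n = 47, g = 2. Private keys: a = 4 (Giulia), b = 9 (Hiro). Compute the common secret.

Hiro sends B = g^b mod n = 2^9 mod 47.
2^1 ≡ 2 (mod 47)
2^2 = (2^1)^2 ≡ 2^2 = 4 ≡ 4 (mod 47)
2^4 = (2^2)^2 ≡ 4^2 = 16 ≡ 16 (mod 47)
2^8 = (2^4)^2 ≡ 16^2 = 256 ≡ 21 (mod 47)
2^9 = 2^8 · 2^1 ≡ 21 · 2 ≡ 42 (mod 47).
So B = 42. Giulia then computes K = B^a mod n = 42^4 mod 47.
42^1 ≡ 42 (mod 47)
42^2 = (42^1)^2 ≡ 42^2 = 1764 ≡ 25 (mod 47)
42^4 = (42^2)^2 ≡ 25^2 = 625 ≡ 14 (mod 47)

14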